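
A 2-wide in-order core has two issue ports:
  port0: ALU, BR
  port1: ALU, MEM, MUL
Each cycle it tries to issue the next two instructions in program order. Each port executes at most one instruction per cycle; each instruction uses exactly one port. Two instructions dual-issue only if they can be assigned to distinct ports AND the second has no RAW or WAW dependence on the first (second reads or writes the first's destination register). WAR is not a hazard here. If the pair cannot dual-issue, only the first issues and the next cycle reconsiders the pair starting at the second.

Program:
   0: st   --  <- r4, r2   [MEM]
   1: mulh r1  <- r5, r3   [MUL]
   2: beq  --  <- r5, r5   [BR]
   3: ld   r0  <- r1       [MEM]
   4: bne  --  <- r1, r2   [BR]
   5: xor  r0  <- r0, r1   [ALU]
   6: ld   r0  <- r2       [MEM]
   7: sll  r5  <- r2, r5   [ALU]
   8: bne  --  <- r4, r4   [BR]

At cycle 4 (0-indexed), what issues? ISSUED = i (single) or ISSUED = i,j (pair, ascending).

  cy0 -> i0 (st) no-port MEM/MUL
  cy1 -> i1/i2 (mulh/beq) dual
  cy2 -> i3/i4 (ld/bne) dual
  cy3 -> i5 (xor) WAW r0
  cy4 -> i6/i7 (ld/sll) dual
  cy5 -> i8 (bne) tail

ISSUED = 6,7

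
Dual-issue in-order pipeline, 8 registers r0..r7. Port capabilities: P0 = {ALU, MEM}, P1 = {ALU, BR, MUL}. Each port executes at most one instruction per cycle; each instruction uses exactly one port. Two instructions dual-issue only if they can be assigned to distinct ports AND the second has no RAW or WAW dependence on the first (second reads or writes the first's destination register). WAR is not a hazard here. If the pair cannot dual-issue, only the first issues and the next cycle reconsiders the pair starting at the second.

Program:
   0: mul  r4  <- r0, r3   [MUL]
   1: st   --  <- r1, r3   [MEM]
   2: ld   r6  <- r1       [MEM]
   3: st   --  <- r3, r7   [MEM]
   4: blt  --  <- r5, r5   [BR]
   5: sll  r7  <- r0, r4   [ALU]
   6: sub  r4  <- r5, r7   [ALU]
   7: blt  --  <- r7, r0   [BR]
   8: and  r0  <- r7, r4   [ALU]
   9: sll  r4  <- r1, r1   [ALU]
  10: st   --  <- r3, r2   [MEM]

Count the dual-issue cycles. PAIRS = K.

#0 head=0: mul;st i0/i1 pair
#1 head=2: ld i2 no-port MEM/MEM
#2 head=3: st;blt i3/i4 pair
#3 head=5: sll i5 RAW r7
#4 head=6: sub;blt i6/i7 pair
#5 head=8: and;sll i8/i9 pair
#6 head=10: st i10 tail

PAIRS = 4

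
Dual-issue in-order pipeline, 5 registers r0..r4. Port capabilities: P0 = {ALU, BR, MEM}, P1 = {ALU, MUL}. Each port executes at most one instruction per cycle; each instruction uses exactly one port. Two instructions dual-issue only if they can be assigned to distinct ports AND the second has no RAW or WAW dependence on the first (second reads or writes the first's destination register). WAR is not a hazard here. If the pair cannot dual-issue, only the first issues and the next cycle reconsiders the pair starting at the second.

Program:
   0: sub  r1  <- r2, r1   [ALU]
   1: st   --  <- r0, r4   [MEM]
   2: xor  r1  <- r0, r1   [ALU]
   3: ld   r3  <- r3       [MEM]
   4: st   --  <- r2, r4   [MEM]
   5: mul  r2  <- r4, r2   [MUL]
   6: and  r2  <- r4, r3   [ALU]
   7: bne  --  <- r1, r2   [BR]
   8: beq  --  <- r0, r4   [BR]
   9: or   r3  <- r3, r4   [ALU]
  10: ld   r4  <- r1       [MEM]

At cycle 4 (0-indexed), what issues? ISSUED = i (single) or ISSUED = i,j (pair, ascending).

#0 head=0: sub.ALU+st.MEM i0&i1 dual
#1 head=2: xor.ALU+ld.MEM i2&i3 dual
#2 head=4: st.MEM+mul.MUL i4&i5 dual
#3 head=6: and.ALU i6 RAW r2
#4 head=7: bne.BR i7 no-port BR/BR
#5 head=8: beq.BR+or.ALU i8&i9 dual
#6 head=10: ld.MEM i10 tail

ISSUED = 7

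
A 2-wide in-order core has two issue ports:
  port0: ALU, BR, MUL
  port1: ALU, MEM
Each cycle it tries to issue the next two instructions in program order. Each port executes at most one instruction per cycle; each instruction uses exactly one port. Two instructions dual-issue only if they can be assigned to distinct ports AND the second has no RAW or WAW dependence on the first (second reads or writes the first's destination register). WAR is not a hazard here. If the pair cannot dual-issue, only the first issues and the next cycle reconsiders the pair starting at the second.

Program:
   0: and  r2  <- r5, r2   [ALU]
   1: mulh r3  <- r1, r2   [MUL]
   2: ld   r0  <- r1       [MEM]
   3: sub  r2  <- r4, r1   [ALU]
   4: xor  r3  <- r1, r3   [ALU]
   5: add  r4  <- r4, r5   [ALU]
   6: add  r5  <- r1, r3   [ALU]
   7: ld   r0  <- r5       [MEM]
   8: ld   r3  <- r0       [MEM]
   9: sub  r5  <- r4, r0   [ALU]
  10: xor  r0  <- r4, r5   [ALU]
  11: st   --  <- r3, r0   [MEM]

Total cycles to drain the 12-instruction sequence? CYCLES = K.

CYCLES = 8

c0: i0 and.ALU  RAW r2
c1: i1,i2 mulh.MUL/ld.MEM  pair
c2: i3,i4 sub.ALU/xor.ALU  pair
c3: i5,i6 add.ALU/add.ALU  pair
c4: i7 ld.MEM  no-port MEM/MEM
c5: i8,i9 ld.MEM/sub.ALU  pair
c6: i10 xor.ALU  RAW r0
c7: i11 st.MEM  tail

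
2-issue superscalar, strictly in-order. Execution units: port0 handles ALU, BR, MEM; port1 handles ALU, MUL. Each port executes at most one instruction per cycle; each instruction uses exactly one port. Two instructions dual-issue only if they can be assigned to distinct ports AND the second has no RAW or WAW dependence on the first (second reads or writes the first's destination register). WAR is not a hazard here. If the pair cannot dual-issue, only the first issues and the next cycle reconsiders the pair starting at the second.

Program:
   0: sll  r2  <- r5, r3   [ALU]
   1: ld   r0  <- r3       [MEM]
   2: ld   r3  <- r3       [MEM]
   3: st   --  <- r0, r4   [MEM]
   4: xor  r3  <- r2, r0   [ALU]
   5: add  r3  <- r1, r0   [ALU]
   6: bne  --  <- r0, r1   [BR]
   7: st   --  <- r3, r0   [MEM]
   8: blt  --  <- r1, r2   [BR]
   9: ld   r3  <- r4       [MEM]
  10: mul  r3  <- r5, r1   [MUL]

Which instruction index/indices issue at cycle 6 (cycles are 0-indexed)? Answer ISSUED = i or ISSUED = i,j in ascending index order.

ISSUED = 9

t=0 i0&i1:sll.ALU;ld.MEM ; pair
t=1 i2:ld.MEM ; no-port MEM/MEM
t=2 i3&i4:st.MEM;xor.ALU ; pair
t=3 i5&i6:add.ALU;bne.BR ; pair
t=4 i7:st.MEM ; no-port MEM/BR
t=5 i8:blt.BR ; no-port BR/MEM
t=6 i9:ld.MEM ; WAW r3
t=7 i10:mul.MUL ; tail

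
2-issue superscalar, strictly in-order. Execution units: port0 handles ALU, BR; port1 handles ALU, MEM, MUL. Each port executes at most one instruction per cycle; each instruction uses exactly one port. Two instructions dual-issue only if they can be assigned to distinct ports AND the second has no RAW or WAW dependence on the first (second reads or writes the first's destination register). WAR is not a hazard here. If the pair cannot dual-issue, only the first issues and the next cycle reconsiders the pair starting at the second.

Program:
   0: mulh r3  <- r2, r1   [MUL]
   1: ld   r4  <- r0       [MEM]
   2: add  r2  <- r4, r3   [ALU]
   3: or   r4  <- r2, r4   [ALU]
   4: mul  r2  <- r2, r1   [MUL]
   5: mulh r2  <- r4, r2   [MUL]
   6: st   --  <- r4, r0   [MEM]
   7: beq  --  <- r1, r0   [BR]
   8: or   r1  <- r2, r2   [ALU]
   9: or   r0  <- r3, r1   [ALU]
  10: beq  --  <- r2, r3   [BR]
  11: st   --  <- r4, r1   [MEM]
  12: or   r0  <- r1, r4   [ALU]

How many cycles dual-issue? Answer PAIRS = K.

t=0 i0:mulh.MUL ; no-port MUL/MEM
t=1 i1:ld.MEM ; RAW r4
t=2 i2:add.ALU ; RAW r2
t=3 i3&i4:or.ALU;mul.MUL ; 2-wide
t=4 i5:mulh.MUL ; no-port MUL/MEM
t=5 i6&i7:st.MEM;beq.BR ; 2-wide
t=6 i8:or.ALU ; RAW r1
t=7 i9&i10:or.ALU;beq.BR ; 2-wide
t=8 i11&i12:st.MEM;or.ALU ; 2-wide

PAIRS = 4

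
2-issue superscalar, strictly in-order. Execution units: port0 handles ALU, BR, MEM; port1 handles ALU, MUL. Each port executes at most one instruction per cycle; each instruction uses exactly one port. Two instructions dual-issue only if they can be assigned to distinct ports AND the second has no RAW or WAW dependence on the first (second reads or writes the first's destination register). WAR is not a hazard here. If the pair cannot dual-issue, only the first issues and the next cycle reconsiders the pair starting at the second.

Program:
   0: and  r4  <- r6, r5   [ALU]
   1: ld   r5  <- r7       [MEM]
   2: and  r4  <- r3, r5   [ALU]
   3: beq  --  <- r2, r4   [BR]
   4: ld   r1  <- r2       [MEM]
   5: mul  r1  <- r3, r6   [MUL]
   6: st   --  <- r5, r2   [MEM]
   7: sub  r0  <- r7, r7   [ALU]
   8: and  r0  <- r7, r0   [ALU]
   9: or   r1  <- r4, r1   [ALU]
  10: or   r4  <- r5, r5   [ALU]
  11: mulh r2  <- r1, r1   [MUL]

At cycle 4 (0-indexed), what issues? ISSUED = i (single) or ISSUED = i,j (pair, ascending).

ISSUED = 5,6

c0: i0+i1 and;ld  pair
c1: i2 and  RAW r4
c2: i3 beq  no-port BR/MEM
c3: i4 ld  WAW r1
c4: i5+i6 mul;st  pair
c5: i7 sub  RAW+WAW r0
c6: i8+i9 and;or  pair
c7: i10+i11 or;mulh  pair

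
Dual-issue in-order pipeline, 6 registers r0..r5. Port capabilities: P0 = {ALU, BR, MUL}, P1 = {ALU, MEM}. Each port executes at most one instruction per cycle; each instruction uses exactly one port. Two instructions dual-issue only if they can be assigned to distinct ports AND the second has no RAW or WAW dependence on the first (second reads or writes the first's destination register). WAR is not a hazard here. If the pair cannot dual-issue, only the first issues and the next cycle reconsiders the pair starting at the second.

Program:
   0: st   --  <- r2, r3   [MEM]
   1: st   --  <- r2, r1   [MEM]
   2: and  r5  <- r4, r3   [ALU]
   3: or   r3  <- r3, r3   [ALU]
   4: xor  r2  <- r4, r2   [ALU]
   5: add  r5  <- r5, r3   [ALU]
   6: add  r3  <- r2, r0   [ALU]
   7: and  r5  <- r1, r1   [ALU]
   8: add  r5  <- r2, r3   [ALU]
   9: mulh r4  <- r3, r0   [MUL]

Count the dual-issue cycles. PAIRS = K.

t=0 i0:st.MEM ; no-port MEM/MEM
t=1 i1/i2:st.MEM/and.ALU ; 2-wide
t=2 i3/i4:or.ALU/xor.ALU ; 2-wide
t=3 i5/i6:add.ALU/add.ALU ; 2-wide
t=4 i7:and.ALU ; WAW r5
t=5 i8/i9:add.ALU/mulh.MUL ; 2-wide

PAIRS = 4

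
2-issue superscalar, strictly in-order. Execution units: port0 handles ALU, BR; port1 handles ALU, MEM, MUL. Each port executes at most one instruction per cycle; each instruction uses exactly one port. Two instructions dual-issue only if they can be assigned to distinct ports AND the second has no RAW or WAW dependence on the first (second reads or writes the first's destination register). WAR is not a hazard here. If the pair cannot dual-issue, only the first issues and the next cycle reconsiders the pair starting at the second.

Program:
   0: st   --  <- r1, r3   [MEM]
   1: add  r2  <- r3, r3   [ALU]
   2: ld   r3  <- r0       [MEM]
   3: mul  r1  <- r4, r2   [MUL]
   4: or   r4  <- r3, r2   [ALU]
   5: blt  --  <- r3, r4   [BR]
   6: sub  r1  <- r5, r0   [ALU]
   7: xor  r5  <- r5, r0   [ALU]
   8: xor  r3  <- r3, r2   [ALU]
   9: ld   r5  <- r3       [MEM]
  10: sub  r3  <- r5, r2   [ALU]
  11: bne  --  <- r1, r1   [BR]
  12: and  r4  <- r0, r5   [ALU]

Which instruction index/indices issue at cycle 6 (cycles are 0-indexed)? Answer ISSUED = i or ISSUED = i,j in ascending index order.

  cy0 -> i0&i1 (st.MEM add.ALU) 2-wide
  cy1 -> i2 (ld.MEM) no-port MEM/MUL
  cy2 -> i3&i4 (mul.MUL or.ALU) 2-wide
  cy3 -> i5&i6 (blt.BR sub.ALU) 2-wide
  cy4 -> i7&i8 (xor.ALU xor.ALU) 2-wide
  cy5 -> i9 (ld.MEM) RAW r5
  cy6 -> i10&i11 (sub.ALU bne.BR) 2-wide
  cy7 -> i12 (and.ALU) tail

ISSUED = 10,11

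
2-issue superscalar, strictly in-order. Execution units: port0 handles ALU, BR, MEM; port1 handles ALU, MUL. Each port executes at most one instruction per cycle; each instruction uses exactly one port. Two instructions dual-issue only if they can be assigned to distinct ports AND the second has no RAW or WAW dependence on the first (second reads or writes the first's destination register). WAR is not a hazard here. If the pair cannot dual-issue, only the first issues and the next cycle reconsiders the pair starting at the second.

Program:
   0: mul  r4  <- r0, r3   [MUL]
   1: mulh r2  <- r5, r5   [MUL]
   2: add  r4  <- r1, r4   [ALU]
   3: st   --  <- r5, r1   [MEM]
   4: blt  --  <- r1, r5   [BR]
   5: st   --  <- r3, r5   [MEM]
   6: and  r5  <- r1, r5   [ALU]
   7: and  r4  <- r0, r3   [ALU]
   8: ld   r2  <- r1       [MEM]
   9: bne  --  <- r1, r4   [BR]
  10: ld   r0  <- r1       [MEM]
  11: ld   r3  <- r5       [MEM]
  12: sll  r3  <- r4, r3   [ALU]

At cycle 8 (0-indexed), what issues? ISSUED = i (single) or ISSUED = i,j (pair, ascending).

ISSUED = 11

[0] i0  mul  -- no-port MUL/MUL
[1] i1/i2  mulh/add  -- dual
[2] i3  st  -- no-port MEM/BR
[3] i4  blt  -- no-port BR/MEM
[4] i5/i6  st/and  -- dual
[5] i7/i8  and/ld  -- dual
[6] i9  bne  -- no-port BR/MEM
[7] i10  ld  -- no-port MEM/MEM
[8] i11  ld  -- RAW+WAW r3
[9] i12  sll  -- tail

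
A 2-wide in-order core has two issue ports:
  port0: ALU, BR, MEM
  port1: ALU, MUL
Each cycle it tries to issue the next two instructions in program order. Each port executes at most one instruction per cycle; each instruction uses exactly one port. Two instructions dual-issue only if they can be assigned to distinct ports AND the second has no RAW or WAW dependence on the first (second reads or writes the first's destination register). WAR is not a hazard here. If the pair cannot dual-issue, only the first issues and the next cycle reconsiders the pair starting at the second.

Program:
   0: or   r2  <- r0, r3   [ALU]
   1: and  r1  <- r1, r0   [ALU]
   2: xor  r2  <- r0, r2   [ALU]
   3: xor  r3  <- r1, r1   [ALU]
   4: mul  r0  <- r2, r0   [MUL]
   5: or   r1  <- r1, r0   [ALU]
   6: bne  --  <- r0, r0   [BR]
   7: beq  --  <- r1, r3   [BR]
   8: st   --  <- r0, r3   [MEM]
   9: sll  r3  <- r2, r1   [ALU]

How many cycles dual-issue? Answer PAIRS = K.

PAIRS = 4

  cy0 -> i0/i1 (or.ALU+and.ALU) pair
  cy1 -> i2/i3 (xor.ALU+xor.ALU) pair
  cy2 -> i4 (mul.MUL) RAW r0
  cy3 -> i5/i6 (or.ALU+bne.BR) pair
  cy4 -> i7 (beq.BR) no-port BR/MEM
  cy5 -> i8/i9 (st.MEM+sll.ALU) pair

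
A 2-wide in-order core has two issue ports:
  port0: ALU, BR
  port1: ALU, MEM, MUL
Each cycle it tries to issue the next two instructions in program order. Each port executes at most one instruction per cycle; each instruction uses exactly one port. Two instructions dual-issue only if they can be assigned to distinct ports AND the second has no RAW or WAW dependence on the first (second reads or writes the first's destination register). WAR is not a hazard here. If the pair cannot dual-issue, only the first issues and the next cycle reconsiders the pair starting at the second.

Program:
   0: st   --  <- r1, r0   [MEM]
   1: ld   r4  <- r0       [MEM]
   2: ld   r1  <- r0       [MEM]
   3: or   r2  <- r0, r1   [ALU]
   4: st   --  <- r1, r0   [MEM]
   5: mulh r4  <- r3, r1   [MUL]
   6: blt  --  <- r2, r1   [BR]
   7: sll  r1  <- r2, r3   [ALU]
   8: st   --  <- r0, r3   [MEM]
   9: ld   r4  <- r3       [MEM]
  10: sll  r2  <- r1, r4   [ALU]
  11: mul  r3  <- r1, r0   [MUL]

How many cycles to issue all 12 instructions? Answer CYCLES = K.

  cy0 -> i0 (st.MEM) no-port MEM/MEM
  cy1 -> i1 (ld.MEM) no-port MEM/MEM
  cy2 -> i2 (ld.MEM) RAW r1
  cy3 -> i3+i4 (or.ALU/st.MEM) dual
  cy4 -> i5+i6 (mulh.MUL/blt.BR) dual
  cy5 -> i7+i8 (sll.ALU/st.MEM) dual
  cy6 -> i9 (ld.MEM) RAW r4
  cy7 -> i10+i11 (sll.ALU/mul.MUL) dual

CYCLES = 8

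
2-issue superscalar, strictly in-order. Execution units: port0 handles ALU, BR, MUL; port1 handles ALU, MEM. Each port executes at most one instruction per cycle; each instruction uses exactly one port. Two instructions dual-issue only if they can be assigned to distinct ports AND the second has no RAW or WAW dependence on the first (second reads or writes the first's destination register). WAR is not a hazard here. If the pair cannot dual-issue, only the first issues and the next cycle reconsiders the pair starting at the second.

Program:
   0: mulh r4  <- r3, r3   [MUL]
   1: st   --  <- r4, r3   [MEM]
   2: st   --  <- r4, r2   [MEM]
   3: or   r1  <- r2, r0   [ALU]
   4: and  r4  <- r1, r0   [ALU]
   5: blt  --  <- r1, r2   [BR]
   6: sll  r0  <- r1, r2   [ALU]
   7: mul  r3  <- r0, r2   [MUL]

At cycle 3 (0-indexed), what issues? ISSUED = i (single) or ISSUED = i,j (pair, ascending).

  cy0 -> i0 (mulh) RAW r4
  cy1 -> i1 (st) no-port MEM/MEM
  cy2 -> i2&i3 (st/or) pair
  cy3 -> i4&i5 (and/blt) pair
  cy4 -> i6 (sll) RAW r0
  cy5 -> i7 (mul) tail

ISSUED = 4,5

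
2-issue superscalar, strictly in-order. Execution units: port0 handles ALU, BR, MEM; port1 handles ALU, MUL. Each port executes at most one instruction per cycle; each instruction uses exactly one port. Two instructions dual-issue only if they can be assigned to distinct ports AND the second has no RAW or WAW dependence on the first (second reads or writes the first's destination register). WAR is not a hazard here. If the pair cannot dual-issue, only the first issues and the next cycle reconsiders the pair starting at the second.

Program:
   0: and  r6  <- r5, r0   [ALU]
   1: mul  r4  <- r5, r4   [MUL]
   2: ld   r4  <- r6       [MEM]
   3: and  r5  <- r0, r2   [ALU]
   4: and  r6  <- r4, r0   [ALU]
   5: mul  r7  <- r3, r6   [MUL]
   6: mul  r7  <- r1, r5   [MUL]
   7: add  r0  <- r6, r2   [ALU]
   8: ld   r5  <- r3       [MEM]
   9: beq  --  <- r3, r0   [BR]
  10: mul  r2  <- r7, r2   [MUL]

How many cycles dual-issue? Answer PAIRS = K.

  cy0 -> i0+i1 (and.ALU+mul.MUL) dual
  cy1 -> i2+i3 (ld.MEM+and.ALU) dual
  cy2 -> i4 (and.ALU) RAW r6
  cy3 -> i5 (mul.MUL) no-port MUL/MUL
  cy4 -> i6+i7 (mul.MUL+add.ALU) dual
  cy5 -> i8 (ld.MEM) no-port MEM/BR
  cy6 -> i9+i10 (beq.BR+mul.MUL) dual

PAIRS = 4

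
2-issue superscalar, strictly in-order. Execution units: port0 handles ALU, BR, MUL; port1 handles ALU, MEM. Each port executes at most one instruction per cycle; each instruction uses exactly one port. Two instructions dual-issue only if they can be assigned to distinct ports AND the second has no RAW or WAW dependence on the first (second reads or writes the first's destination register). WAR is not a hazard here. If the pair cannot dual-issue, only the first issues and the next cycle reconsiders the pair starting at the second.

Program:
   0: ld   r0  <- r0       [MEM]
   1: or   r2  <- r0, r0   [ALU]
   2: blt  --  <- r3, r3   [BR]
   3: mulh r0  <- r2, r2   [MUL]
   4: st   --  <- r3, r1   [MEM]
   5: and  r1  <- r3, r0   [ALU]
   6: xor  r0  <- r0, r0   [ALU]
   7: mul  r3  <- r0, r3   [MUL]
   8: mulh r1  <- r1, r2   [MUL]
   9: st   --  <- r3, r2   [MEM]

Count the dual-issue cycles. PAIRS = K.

PAIRS = 4

t=0 i0:ld ; RAW r0
t=1 i1,i2:or;blt ; dual
t=2 i3,i4:mulh;st ; dual
t=3 i5,i6:and;xor ; dual
t=4 i7:mul ; no-port MUL/MUL
t=5 i8,i9:mulh;st ; dual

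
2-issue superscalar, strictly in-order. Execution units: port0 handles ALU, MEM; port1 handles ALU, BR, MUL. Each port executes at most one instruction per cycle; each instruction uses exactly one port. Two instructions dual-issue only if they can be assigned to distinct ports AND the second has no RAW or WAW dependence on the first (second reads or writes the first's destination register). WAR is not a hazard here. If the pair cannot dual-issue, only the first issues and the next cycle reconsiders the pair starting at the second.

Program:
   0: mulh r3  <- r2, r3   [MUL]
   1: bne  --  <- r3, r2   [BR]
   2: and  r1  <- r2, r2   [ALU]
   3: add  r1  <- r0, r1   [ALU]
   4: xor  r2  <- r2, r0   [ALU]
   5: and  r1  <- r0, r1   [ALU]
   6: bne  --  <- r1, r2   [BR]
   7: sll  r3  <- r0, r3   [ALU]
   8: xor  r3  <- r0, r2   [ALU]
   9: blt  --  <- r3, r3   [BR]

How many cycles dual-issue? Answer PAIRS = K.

[0] i0  mulh  -- no-port MUL/BR
[1] i1,i2  bne and  -- 2-wide
[2] i3,i4  add xor  -- 2-wide
[3] i5  and  -- RAW r1
[4] i6,i7  bne sll  -- 2-wide
[5] i8  xor  -- RAW r3
[6] i9  blt  -- tail

PAIRS = 3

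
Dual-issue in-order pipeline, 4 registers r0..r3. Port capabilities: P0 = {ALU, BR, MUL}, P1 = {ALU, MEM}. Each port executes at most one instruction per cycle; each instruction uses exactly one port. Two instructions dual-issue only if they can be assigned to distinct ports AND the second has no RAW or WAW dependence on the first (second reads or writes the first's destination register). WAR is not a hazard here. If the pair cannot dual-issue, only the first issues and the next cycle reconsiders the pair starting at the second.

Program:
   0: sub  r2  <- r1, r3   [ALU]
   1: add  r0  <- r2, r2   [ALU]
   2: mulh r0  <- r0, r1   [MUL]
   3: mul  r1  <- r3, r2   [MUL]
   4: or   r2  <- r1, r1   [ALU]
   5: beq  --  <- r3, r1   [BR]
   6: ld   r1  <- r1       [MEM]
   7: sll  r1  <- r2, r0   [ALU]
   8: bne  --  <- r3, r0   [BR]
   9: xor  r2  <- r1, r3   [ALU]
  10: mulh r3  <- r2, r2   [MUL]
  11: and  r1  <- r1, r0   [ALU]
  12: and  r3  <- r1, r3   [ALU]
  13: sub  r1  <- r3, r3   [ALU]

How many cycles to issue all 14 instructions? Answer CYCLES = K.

CYCLES = 11

t=0 i0:sub ; RAW r2
t=1 i1:add ; RAW+WAW r0
t=2 i2:mulh ; no-port MUL/MUL
t=3 i3:mul ; RAW r1
t=4 i4/i5:or beq ; pair
t=5 i6:ld ; WAW r1
t=6 i7/i8:sll bne ; pair
t=7 i9:xor ; RAW r2
t=8 i10/i11:mulh and ; pair
t=9 i12:and ; RAW r3
t=10 i13:sub ; tail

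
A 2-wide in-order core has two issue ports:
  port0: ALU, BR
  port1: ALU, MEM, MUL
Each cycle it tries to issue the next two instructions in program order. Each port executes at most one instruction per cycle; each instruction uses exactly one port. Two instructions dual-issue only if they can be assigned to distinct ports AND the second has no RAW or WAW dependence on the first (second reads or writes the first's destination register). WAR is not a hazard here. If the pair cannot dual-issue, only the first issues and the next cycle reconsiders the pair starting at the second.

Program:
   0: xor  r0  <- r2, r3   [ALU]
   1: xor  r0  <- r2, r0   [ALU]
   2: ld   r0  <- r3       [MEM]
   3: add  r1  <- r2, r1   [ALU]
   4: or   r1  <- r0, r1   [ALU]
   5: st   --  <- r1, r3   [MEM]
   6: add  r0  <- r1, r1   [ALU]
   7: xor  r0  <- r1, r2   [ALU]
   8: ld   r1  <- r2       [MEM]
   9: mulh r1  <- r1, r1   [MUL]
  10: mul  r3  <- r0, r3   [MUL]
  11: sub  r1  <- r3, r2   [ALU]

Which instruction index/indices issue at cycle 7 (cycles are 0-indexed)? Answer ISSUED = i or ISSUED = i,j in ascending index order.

c0: i0 xor  RAW+WAW r0
c1: i1 xor  WAW r0
c2: i2/i3 ld;add  pair
c3: i4 or  RAW r1
c4: i5/i6 st;add  pair
c5: i7/i8 xor;ld  pair
c6: i9 mulh  no-port MUL/MUL
c7: i10 mul  RAW r3
c8: i11 sub  tail

ISSUED = 10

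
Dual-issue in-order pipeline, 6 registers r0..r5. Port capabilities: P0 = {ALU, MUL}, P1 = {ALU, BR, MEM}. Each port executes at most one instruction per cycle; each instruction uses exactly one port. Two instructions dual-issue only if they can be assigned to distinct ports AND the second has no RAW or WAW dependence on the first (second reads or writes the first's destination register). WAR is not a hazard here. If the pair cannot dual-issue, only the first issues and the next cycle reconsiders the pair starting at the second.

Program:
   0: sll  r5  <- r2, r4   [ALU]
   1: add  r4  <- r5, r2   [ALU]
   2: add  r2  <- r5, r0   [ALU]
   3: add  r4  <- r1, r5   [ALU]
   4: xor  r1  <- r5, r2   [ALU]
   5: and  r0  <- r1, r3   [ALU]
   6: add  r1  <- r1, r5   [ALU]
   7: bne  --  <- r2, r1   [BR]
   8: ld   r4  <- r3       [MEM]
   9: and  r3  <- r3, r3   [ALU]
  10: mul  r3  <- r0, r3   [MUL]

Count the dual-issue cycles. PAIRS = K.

PAIRS = 4

t=0 i0:sll.ALU ; RAW r5
t=1 i1&i2:add.ALU/add.ALU ; pair
t=2 i3&i4:add.ALU/xor.ALU ; pair
t=3 i5&i6:and.ALU/add.ALU ; pair
t=4 i7:bne.BR ; no-port BR/MEM
t=5 i8&i9:ld.MEM/and.ALU ; pair
t=6 i10:mul.MUL ; tail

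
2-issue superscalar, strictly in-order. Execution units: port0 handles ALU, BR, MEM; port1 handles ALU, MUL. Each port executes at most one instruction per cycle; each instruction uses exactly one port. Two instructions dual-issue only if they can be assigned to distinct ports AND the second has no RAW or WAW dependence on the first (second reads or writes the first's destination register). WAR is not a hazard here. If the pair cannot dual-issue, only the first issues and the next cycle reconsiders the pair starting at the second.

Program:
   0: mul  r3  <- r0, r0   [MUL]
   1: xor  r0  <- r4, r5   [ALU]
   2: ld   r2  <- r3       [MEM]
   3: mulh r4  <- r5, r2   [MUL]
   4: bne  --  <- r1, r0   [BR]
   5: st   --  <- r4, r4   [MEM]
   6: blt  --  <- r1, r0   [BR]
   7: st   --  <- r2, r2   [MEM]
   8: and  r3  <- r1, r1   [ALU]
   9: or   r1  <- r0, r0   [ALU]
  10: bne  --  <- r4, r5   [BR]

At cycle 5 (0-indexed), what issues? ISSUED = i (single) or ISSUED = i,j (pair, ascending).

0. mul.MUL/xor.ALU @i0+i1  | dual
1. ld.MEM @i2  | RAW r2
2. mulh.MUL/bne.BR @i3+i4  | dual
3. st.MEM @i5  | no-port MEM/BR
4. blt.BR @i6  | no-port BR/MEM
5. st.MEM/and.ALU @i7+i8  | dual
6. or.ALU/bne.BR @i9+i10  | dual

ISSUED = 7,8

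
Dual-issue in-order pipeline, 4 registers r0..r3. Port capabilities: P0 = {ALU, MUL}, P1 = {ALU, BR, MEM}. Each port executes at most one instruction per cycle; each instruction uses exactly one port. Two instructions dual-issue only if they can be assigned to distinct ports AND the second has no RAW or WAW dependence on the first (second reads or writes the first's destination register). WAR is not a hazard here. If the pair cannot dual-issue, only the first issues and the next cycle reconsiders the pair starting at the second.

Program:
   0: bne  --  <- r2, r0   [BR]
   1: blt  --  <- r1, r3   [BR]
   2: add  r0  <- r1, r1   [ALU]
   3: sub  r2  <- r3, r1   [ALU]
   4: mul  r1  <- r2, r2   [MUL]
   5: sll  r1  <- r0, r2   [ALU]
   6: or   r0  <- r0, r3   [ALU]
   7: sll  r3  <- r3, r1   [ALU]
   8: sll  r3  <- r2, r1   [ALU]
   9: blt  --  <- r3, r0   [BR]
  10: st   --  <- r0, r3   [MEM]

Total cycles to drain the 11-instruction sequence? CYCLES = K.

t=0 i0:bne ; no-port BR/BR
t=1 i1+i2:blt;add ; 2-wide
t=2 i3:sub ; RAW r2
t=3 i4:mul ; WAW r1
t=4 i5+i6:sll;or ; 2-wide
t=5 i7:sll ; WAW r3
t=6 i8:sll ; RAW r3
t=7 i9:blt ; no-port BR/MEM
t=8 i10:st ; tail

CYCLES = 9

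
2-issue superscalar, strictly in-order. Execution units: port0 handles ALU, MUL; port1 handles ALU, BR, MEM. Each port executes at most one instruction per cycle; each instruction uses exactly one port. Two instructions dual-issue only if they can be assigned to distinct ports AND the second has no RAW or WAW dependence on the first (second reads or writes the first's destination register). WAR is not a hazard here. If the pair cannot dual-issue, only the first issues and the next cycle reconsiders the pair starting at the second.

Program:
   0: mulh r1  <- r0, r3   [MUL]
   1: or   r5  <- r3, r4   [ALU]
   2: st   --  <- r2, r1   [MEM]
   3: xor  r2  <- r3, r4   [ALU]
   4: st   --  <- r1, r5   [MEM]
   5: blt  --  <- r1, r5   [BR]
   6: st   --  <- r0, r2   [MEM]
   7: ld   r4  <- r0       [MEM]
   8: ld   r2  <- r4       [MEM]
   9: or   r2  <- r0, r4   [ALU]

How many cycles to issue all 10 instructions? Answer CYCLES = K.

#0 head=0: mulh;or i0,i1 dual
#1 head=2: st;xor i2,i3 dual
#2 head=4: st i4 no-port MEM/BR
#3 head=5: blt i5 no-port BR/MEM
#4 head=6: st i6 no-port MEM/MEM
#5 head=7: ld i7 no-port MEM/MEM
#6 head=8: ld i8 WAW r2
#7 head=9: or i9 tail

CYCLES = 8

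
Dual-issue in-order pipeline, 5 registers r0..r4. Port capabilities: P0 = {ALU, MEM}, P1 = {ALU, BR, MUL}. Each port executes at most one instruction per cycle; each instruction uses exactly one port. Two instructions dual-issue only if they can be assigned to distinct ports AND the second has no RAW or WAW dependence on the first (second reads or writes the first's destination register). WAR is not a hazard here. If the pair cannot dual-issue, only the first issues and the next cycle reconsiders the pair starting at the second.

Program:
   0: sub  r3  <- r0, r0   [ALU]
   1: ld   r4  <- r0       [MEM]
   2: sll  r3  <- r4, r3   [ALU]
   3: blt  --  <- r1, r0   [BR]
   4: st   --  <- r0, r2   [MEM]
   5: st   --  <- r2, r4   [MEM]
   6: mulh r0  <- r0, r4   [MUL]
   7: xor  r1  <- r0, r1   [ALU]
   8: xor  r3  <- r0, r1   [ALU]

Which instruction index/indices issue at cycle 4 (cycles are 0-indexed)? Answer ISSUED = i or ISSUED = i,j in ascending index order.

ISSUED = 7

[0] i0/i1  sub.ALU ld.MEM  -- dual
[1] i2/i3  sll.ALU blt.BR  -- dual
[2] i4  st.MEM  -- no-port MEM/MEM
[3] i5/i6  st.MEM mulh.MUL  -- dual
[4] i7  xor.ALU  -- RAW r1
[5] i8  xor.ALU  -- tail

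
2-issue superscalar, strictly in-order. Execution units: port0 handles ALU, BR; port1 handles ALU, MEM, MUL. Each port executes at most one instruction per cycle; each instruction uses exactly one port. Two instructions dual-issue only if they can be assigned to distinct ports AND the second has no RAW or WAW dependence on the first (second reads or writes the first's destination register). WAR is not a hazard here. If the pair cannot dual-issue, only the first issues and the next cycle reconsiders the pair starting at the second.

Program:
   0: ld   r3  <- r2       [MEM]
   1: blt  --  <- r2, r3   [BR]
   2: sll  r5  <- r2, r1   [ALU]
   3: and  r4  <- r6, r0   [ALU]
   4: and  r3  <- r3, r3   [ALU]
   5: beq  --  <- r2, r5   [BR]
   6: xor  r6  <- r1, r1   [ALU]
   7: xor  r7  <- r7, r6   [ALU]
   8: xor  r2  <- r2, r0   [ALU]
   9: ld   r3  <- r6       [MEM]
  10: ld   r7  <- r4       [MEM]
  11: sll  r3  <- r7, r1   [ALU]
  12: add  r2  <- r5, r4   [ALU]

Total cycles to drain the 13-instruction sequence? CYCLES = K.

CYCLES = 8

  cy0 -> i0 (ld.MEM) RAW r3
  cy1 -> i1+i2 (blt.BR;sll.ALU) 2-wide
  cy2 -> i3+i4 (and.ALU;and.ALU) 2-wide
  cy3 -> i5+i6 (beq.BR;xor.ALU) 2-wide
  cy4 -> i7+i8 (xor.ALU;xor.ALU) 2-wide
  cy5 -> i9 (ld.MEM) no-port MEM/MEM
  cy6 -> i10 (ld.MEM) RAW r7
  cy7 -> i11+i12 (sll.ALU;add.ALU) 2-wide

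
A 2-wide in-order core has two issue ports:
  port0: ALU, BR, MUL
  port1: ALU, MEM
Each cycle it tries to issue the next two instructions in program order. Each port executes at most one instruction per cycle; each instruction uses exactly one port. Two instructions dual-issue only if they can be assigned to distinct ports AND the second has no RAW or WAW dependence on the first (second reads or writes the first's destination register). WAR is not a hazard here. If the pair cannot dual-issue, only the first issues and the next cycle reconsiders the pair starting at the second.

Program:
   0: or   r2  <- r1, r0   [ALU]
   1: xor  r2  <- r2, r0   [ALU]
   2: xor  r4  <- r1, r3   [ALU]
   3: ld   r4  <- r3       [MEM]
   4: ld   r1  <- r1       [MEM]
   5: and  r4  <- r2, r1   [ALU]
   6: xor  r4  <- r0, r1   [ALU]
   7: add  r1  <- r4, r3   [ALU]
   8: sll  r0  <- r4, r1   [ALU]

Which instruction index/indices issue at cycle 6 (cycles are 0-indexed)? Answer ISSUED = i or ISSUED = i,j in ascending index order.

ISSUED = 7

[0] i0  or.ALU  -- RAW+WAW r2
[1] i1/i2  xor.ALU/xor.ALU  -- pair
[2] i3  ld.MEM  -- no-port MEM/MEM
[3] i4  ld.MEM  -- RAW r1
[4] i5  and.ALU  -- WAW r4
[5] i6  xor.ALU  -- RAW r4
[6] i7  add.ALU  -- RAW r1
[7] i8  sll.ALU  -- tail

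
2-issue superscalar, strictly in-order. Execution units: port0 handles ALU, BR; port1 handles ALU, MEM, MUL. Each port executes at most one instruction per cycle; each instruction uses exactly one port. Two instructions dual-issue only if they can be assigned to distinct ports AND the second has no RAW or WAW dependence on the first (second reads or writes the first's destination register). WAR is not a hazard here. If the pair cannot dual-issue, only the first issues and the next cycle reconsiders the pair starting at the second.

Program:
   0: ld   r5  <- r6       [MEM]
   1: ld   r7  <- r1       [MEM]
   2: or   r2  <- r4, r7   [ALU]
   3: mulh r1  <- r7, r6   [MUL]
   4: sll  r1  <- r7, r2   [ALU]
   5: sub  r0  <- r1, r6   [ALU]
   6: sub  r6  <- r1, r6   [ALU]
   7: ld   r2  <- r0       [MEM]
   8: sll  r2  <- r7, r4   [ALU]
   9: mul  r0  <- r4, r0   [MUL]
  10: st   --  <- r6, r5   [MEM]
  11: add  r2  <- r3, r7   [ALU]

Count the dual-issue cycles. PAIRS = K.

PAIRS = 4

0. ld @i0  | no-port MEM/MEM
1. ld @i1  | RAW r7
2. or;mulh @i2&i3  | 2-wide
3. sll @i4  | RAW r1
4. sub;sub @i5&i6  | 2-wide
5. ld @i7  | WAW r2
6. sll;mul @i8&i9  | 2-wide
7. st;add @i10&i11  | 2-wide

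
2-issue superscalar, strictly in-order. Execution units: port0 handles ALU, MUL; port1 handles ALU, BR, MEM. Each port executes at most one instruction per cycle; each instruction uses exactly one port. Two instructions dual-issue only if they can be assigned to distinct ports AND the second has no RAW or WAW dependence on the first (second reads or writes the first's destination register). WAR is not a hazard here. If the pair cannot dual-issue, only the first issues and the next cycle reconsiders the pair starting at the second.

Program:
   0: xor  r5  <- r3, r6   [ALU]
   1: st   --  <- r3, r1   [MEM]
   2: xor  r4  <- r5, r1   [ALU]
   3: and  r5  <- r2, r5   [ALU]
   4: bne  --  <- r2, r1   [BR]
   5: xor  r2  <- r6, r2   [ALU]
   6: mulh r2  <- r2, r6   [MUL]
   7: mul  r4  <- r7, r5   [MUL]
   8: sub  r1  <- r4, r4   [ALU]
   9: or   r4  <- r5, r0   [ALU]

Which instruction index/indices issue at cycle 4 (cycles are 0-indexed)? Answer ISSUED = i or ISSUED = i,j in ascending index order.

t=0 i0&i1:xor.ALU;st.MEM ; pair
t=1 i2&i3:xor.ALU;and.ALU ; pair
t=2 i4&i5:bne.BR;xor.ALU ; pair
t=3 i6:mulh.MUL ; no-port MUL/MUL
t=4 i7:mul.MUL ; RAW r4
t=5 i8&i9:sub.ALU;or.ALU ; pair

ISSUED = 7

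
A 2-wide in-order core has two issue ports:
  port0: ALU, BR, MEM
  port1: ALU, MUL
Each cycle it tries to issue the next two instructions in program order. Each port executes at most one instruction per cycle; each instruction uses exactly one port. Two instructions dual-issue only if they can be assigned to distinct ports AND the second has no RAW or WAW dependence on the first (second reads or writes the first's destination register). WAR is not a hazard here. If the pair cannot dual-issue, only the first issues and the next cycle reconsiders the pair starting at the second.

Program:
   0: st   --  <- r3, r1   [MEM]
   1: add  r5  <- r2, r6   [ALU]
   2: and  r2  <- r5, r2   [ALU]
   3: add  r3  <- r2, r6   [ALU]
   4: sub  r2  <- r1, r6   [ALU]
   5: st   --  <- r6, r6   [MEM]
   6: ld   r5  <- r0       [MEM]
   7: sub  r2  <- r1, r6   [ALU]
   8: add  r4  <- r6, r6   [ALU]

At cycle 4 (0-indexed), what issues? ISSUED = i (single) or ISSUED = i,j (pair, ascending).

ISSUED = 6,7

[0] i0+i1  st add  -- pair
[1] i2  and  -- RAW r2
[2] i3+i4  add sub  -- pair
[3] i5  st  -- no-port MEM/MEM
[4] i6+i7  ld sub  -- pair
[5] i8  add  -- tail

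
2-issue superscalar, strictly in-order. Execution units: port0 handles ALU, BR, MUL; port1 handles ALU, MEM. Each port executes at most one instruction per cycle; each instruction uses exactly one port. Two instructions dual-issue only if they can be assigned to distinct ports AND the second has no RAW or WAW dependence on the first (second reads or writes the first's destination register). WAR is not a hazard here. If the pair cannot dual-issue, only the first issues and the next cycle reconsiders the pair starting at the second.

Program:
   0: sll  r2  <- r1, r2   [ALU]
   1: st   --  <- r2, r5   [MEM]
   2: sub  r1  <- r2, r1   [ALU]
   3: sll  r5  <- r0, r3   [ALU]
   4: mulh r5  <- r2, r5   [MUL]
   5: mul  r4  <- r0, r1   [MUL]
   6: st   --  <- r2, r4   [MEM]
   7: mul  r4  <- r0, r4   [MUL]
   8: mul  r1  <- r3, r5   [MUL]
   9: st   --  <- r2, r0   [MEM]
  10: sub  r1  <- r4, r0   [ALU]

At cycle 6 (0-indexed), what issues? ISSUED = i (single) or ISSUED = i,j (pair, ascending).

  cy0 -> i0 (sll) RAW r2
  cy1 -> i1&i2 (st/sub) 2-wide
  cy2 -> i3 (sll) RAW+WAW r5
  cy3 -> i4 (mulh) no-port MUL/MUL
  cy4 -> i5 (mul) RAW r4
  cy5 -> i6&i7 (st/mul) 2-wide
  cy6 -> i8&i9 (mul/st) 2-wide
  cy7 -> i10 (sub) tail

ISSUED = 8,9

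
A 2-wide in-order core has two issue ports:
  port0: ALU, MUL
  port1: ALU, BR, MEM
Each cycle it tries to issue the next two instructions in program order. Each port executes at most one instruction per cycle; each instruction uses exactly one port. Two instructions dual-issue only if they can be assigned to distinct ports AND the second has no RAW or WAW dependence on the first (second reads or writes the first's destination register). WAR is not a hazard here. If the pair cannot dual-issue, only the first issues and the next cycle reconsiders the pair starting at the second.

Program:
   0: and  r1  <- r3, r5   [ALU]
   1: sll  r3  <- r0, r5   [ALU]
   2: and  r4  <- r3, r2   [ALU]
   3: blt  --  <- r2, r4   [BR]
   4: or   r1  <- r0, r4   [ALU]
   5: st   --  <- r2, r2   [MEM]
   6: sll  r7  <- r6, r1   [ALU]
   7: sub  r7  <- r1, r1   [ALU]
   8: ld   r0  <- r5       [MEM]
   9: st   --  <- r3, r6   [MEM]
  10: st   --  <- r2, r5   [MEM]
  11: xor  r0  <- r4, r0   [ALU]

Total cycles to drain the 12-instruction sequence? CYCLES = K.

  cy0 -> i0/i1 (and+sll) 2-wide
  cy1 -> i2 (and) RAW r4
  cy2 -> i3/i4 (blt+or) 2-wide
  cy3 -> i5/i6 (st+sll) 2-wide
  cy4 -> i7/i8 (sub+ld) 2-wide
  cy5 -> i9 (st) no-port MEM/MEM
  cy6 -> i10/i11 (st+xor) 2-wide

CYCLES = 7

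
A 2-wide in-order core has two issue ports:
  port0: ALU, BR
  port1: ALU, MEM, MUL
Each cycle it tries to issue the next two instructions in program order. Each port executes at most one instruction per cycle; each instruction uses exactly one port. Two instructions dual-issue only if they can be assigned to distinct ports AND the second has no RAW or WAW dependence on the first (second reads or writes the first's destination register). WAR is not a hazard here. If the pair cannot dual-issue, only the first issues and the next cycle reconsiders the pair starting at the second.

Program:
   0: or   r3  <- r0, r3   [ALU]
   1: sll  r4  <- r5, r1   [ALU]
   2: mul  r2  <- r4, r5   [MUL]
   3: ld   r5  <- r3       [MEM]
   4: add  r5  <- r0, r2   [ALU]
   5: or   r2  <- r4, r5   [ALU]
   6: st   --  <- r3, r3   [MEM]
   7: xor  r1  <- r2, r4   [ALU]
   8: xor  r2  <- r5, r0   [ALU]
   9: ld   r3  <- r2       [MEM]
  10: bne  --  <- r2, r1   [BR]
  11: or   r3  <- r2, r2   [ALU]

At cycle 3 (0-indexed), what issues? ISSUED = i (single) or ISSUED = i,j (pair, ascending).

ISSUED = 4

0. or sll @i0/i1  | 2-wide
1. mul @i2  | no-port MUL/MEM
2. ld @i3  | WAW r5
3. add @i4  | RAW r5
4. or st @i5/i6  | 2-wide
5. xor xor @i7/i8  | 2-wide
6. ld bne @i9/i10  | 2-wide
7. or @i11  | tail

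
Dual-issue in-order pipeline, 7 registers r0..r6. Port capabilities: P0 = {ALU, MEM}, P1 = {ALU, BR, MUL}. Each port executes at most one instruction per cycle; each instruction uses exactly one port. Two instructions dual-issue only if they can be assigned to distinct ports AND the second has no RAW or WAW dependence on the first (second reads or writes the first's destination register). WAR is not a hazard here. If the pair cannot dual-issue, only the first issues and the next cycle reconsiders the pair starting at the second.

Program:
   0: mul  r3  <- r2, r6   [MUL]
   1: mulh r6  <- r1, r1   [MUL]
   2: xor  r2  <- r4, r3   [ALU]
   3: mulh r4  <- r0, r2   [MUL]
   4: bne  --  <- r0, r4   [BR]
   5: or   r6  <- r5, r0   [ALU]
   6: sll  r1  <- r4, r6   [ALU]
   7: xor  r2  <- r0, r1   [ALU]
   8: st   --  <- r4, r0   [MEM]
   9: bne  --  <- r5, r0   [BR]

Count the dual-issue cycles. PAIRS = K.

[0] i0  mul.MUL  -- no-port MUL/MUL
[1] i1&i2  mulh.MUL xor.ALU  -- 2-wide
[2] i3  mulh.MUL  -- no-port MUL/BR
[3] i4&i5  bne.BR or.ALU  -- 2-wide
[4] i6  sll.ALU  -- RAW r1
[5] i7&i8  xor.ALU st.MEM  -- 2-wide
[6] i9  bne.BR  -- tail

PAIRS = 3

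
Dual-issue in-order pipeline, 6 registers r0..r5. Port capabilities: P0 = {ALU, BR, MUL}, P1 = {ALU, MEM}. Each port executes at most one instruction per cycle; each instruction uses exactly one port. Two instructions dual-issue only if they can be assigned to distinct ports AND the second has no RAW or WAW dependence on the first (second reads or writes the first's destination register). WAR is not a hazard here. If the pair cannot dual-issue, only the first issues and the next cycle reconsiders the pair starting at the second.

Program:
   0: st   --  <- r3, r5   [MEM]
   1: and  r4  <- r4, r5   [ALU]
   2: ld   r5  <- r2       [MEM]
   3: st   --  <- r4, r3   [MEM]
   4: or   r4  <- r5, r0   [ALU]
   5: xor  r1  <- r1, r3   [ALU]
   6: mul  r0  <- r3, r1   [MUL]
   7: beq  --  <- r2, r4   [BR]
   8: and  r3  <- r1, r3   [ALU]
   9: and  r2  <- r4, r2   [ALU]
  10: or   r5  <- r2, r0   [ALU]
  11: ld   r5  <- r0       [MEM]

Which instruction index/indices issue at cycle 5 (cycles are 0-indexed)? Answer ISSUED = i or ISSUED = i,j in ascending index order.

ISSUED = 7,8

0. st.MEM and.ALU @i0/i1  | dual
1. ld.MEM @i2  | no-port MEM/MEM
2. st.MEM or.ALU @i3/i4  | dual
3. xor.ALU @i5  | RAW r1
4. mul.MUL @i6  | no-port MUL/BR
5. beq.BR and.ALU @i7/i8  | dual
6. and.ALU @i9  | RAW r2
7. or.ALU @i10  | WAW r5
8. ld.MEM @i11  | tail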